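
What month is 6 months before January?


January is month 1
1 - 6 = -5; wrap: -5 + 12 = 7

July


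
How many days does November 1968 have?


November 1968

30 days


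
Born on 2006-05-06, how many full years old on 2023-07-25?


Birth: 2006-05-06
Reference: 2023-07-25
Year difference: 2023 - 2006 = 17

17 years old


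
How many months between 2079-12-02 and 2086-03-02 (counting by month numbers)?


From December 2079 to March 2086
7 years * 12 = 84 months, minus 9 months = 75

75 months


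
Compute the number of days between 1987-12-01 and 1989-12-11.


From 1987-12-01 to 1989-12-11
1987-12-01: days before December = 31 + 28 + 31 + 30 + 31 + 30 + 31 + 31 + 30 + 31 + 30 = 334 (1987 is not a leap year); day of year = 334 + 1 = 335
1989-12-11: days before December = 31 + 28 + 31 + 30 + 31 + 30 + 31 + 31 + 30 + 31 + 30 = 334 (1989 is not a leap year); day of year = 334 + 11 = 345
Rest of 1987: 365 - 335 = 30
Full years 1988 (366): 366
Total = 30 + 366 + 345 = 741

741 days


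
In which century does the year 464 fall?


Century = (year - 1) // 100 + 1
= (464 - 1) // 100 + 1
= 463 // 100 + 1
= 4 + 1

5th century


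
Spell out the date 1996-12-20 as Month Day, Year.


ISO 1996-12-20 parses as year=1996, month=12, day=20
Month 12 -> December

December 20, 1996


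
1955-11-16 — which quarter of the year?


Month: November (month 11)
Q1: Jan-Mar, Q2: Apr-Jun, Q3: Jul-Sep, Q4: Oct-Dec

Q4


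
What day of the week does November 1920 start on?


Target: November 1, 1920
Anchor: Jan 1, 1920. With p = 1920 - 1 = 1919: (p + p//4 - p//100 + p//400) mod 7 = (1919 + 479 - 19 + 4) mod 7 = 2383 mod 7 = 3 -> Thursday (Mon=0 ... Sun=6)
Days before November (Jan-Oct): 305 days
Weekday index = (3 + 305) mod 7 = 0

Monday


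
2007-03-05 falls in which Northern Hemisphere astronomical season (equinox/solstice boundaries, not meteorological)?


Date: March 5
Astronomical Winter (approx.; exact equinox/solstice day varies by year): December 21 to March 19
March 5 falls within the Winter window

Winter


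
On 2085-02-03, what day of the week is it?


Date: February 3, 2085
Anchor: Jan 1, 2085. With p = 2085 - 1 = 2084: (p + p//4 - p//100 + p//400) mod 7 = (2084 + 521 - 20 + 5) mod 7 = 2590 mod 7 = 0 -> Monday (Mon=0 ... Sun=6)
Days before February (Jan): 31; offset = 31 + 3 - 1 = 33
Weekday index = (0 + 33) mod 7 = 5

Day of the week: Saturday


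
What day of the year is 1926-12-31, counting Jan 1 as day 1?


Date: December 31, 1926
Days in months 1 through 11: 334
Plus 31 days in December

Day of year: 365


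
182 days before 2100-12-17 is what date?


Start: 2100-12-17, subtract 182 days
Back 17 days from December 17 reaches November 30, 2100 -> 165 left
November 2100 has 30 days -> back to October 31, 2100 -> 135 left
October 2100 has 31 days -> back to September 30, 2100 -> 104 left
September 2100 has 30 days -> back to August 31, 2100 -> 74 left
August 2100 has 31 days -> back to July 31, 2100 -> 43 left
July 2100 has 31 days -> back to June 30, 2100 -> 12 left
June 2100: 30 - 12 = 18 -> lands on June 18

Result: 2100-06-18


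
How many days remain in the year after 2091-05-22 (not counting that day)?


Day of year: 142 of 365
Remaining = 365 - 142

223 days


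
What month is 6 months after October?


October is month 10
10 + 6 = 16; wrap: 16 - 12 = 4

April


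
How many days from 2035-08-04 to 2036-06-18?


From 2035-08-04 to 2036-06-18
2035-08-04: days before August = 31 + 28 + 31 + 30 + 31 + 30 + 31 = 212 (2035 is not a leap year); day of year = 212 + 4 = 216
2036-06-18: days before June = 31 + 29 + 31 + 30 + 31 = 152 (2036 is a leap year); day of year = 152 + 18 = 170
Rest of 2035: 365 - 216 = 149
Total = 149 + 170 = 319

319 days


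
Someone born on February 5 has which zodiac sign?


Date: February 5
Conventional tropical zodiac dates: Aquarius from January 20 onward; Pisces starts February 19
February 5 falls within the Aquarius range

Aquarius


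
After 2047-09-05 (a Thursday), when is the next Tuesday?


Current: Thursday
Target: Tuesday
Days ahead: 5

Next Tuesday: 2047-09-10


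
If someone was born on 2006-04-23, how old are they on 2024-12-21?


Birth: 2006-04-23
Reference: 2024-12-21
Year difference: 2024 - 2006 = 18

18 years old


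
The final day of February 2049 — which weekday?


February 2049 has 28 days
Anchor: Jan 1, 2049. With p = 2049 - 1 = 2048: (p + p//4 - p//100 + p//400) mod 7 = (2048 + 512 - 20 + 5) mod 7 = 2545 mod 7 = 4 -> Friday (Mon=0 ... Sun=6)
Days before February (Jan): 31; February 1 index = (4 + 31) mod 7 = 0 -> Monday
Last day offset: 28 - 1 = 27 days
Weekday index = (0 + 27) mod 7 = 6

Sunday, February 28


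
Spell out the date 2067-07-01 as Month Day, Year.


ISO 2067-07-01 parses as year=2067, month=07, day=01
Month 7 -> July

July 1, 2067


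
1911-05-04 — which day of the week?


Date: May 4, 1911
Anchor: Jan 1, 1911. With p = 1911 - 1 = 1910: (p + p//4 - p//100 + p//400) mod 7 = (1910 + 477 - 19 + 4) mod 7 = 2372 mod 7 = 6 -> Sunday (Mon=0 ... Sun=6)
Days before May (Jan-Apr): 120; offset = 120 + 4 - 1 = 123
Weekday index = (6 + 123) mod 7 = 3

Day of the week: Thursday


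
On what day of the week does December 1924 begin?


Target: December 1, 1924
Anchor: Jan 1, 1924. With p = 1924 - 1 = 1923: (p + p//4 - p//100 + p//400) mod 7 = (1923 + 480 - 19 + 4) mod 7 = 2388 mod 7 = 1 -> Tuesday (Mon=0 ... Sun=6)
Days before December (Jan-Nov): 335 days
Weekday index = (1 + 335) mod 7 = 0

Monday


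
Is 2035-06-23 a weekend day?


Anchor: Jan 1, 2035. With p = 2035 - 1 = 2034: (p + p//4 - p//100 + p//400) mod 7 = (2034 + 508 - 20 + 5) mod 7 = 2527 mod 7 = 0 -> Monday (Mon=0 ... Sun=6)
Day of year: 174; offset = 173
Weekday index = (0 + 173) mod 7 = 5 -> Saturday
Weekend days: Saturday, Sunday

Yes


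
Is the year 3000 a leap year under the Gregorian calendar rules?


Gregorian leap year rule: divisible by 4, but not by 100, unless also by 400.
3000 is divisible by 100 but not 400 -> not a leap year

No


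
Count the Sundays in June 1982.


June 1982 has 30 days
Anchor: Jan 1, 1982. With p = 1982 - 1 = 1981: (p + p//4 - p//100 + p//400) mod 7 = (1981 + 495 - 19 + 4) mod 7 = 2461 mod 7 = 4 -> Friday (Mon=0 ... Sun=6)
Days before June (Jan-May): 151; June 1 index = (4 + 151) mod 7 = 1 -> Tuesday
First Sunday is June 6
Sundays: 6, 13, 20, 27

4 Sundays


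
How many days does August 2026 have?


August 2026

31 days


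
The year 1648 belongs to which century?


Century = (year - 1) // 100 + 1
= (1648 - 1) // 100 + 1
= 1647 // 100 + 1
= 16 + 1

17th century


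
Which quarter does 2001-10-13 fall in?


Month: October (month 10)
Q1: Jan-Mar, Q2: Apr-Jun, Q3: Jul-Sep, Q4: Oct-Dec

Q4


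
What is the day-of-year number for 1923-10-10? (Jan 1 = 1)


Date: October 10, 1923
Days in months 1 through 9: 273
Plus 10 days in October

Day of year: 283


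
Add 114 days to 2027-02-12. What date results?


Start: 2027-02-12, add 114 days
February 2027 has 28 days: 28 - 12 = 16 days to February 28 -> 98 left
March 2027 has 31 days -> 67 left
April 2027 has 30 days -> 37 left
May 2027 has 31 days -> 6 left
June 2027: 6 <= 30 -> lands on June 6

Result: 2027-06-06


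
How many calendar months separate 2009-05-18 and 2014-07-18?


From May 2009 to July 2014
5 years * 12 = 60 months, plus 2 months = 62

62 months


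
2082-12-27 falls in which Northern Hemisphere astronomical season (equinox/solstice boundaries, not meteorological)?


Date: December 27
Astronomical Winter (approx.; exact equinox/solstice day varies by year): December 21 to March 19
December 27 falls within the Winter window

Winter


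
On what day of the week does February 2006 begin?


Target: February 1, 2006
Anchor: Jan 1, 2006. With p = 2006 - 1 = 2005: (p + p//4 - p//100 + p//400) mod 7 = (2005 + 501 - 20 + 5) mod 7 = 2491 mod 7 = 6 -> Sunday (Mon=0 ... Sun=6)
Days before February (Jan): 31 days
Weekday index = (6 + 31) mod 7 = 2

Wednesday


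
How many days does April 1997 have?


April 1997

30 days


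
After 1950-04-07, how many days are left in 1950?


Day of year: 97 of 365
Remaining = 365 - 97

268 days


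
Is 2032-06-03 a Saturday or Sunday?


Anchor: Jan 1, 2032. With p = 2032 - 1 = 2031: (p + p//4 - p//100 + p//400) mod 7 = (2031 + 507 - 20 + 5) mod 7 = 2523 mod 7 = 3 -> Thursday (Mon=0 ... Sun=6)
Day of year: 155; offset = 154
Weekday index = (3 + 154) mod 7 = 3 -> Thursday
Weekend days: Saturday, Sunday

No


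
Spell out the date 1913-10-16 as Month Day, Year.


ISO 1913-10-16 parses as year=1913, month=10, day=16
Month 10 -> October

October 16, 1913


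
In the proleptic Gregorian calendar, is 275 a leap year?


Gregorian leap year rule: divisible by 4, but not by 100, unless also by 400.
275 is not divisible by 4 -> not a leap year

No


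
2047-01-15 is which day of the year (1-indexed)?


Date: January 15, 2047
No months before January
Plus 15 days in January

Day of year: 15


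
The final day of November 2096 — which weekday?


November 2096 has 30 days
Anchor: Jan 1, 2096. With p = 2096 - 1 = 2095: (p + p//4 - p//100 + p//400) mod 7 = (2095 + 523 - 20 + 5) mod 7 = 2603 mod 7 = 6 -> Sunday (Mon=0 ... Sun=6)
Days before November (Jan-Oct): 305; November 1 index = (6 + 305) mod 7 = 3 -> Thursday
Last day offset: 30 - 1 = 29 days
Weekday index = (3 + 29) mod 7 = 4

Friday, November 30


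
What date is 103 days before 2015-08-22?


Start: 2015-08-22, subtract 103 days
Back 22 days from August 22 reaches July 31, 2015 -> 81 left
July 2015 has 31 days -> back to June 30, 2015 -> 50 left
June 2015 has 30 days -> back to May 31, 2015 -> 20 left
May 2015: 31 - 20 = 11 -> lands on May 11

Result: 2015-05-11


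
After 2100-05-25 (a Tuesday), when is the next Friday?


Current: Tuesday
Target: Friday
Days ahead: 3

Next Friday: 2100-05-28


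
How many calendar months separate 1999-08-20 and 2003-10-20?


From August 1999 to October 2003
4 years * 12 = 48 months, plus 2 months = 50

50 months


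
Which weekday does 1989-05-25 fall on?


Date: May 25, 1989
Anchor: Jan 1, 1989. With p = 1989 - 1 = 1988: (p + p//4 - p//100 + p//400) mod 7 = (1988 + 497 - 19 + 4) mod 7 = 2470 mod 7 = 6 -> Sunday (Mon=0 ... Sun=6)
Days before May (Jan-Apr): 120; offset = 120 + 25 - 1 = 144
Weekday index = (6 + 144) mod 7 = 3

Day of the week: Thursday


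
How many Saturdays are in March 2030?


March 2030 has 31 days
Anchor: Jan 1, 2030. With p = 2030 - 1 = 2029: (p + p//4 - p//100 + p//400) mod 7 = (2029 + 507 - 20 + 5) mod 7 = 2521 mod 7 = 1 -> Tuesday (Mon=0 ... Sun=6)
Days before March (Jan-Feb): 59; March 1 index = (1 + 59) mod 7 = 4 -> Friday
First Saturday is March 2
Saturdays: 2, 9, 16, 23, 30

5 Saturdays


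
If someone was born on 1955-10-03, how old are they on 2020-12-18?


Birth: 1955-10-03
Reference: 2020-12-18
Year difference: 2020 - 1955 = 65

65 years old


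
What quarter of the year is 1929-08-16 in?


Month: August (month 8)
Q1: Jan-Mar, Q2: Apr-Jun, Q3: Jul-Sep, Q4: Oct-Dec

Q3


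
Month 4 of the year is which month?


Month 4 of 12

April


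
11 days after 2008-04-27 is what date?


Start: 2008-04-27, add 11 days
April 2008 has 30 days: 30 - 27 = 3 days to April 30 -> 8 left
May 2008: 8 <= 31 -> lands on May 8

Result: 2008-05-08


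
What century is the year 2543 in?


Century = (year - 1) // 100 + 1
= (2543 - 1) // 100 + 1
= 2542 // 100 + 1
= 25 + 1

26th century


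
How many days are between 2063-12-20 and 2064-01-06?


From 2063-12-20 to 2064-01-06
2063-12-20: days before December = 31 + 28 + 31 + 30 + 31 + 30 + 31 + 31 + 30 + 31 + 30 = 334 (2063 is not a leap year); day of year = 334 + 20 = 354
2064-01-06: day of year = 6
Rest of 2063: 365 - 354 = 11
Total = 11 + 6 = 17

17 days


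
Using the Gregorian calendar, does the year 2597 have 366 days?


Gregorian leap year rule: divisible by 4, but not by 100, unless also by 400.
2597 is not divisible by 4 -> not a leap year

No


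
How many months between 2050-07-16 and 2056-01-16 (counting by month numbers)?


From July 2050 to January 2056
6 years * 12 = 72 months, minus 6 months = 66

66 months


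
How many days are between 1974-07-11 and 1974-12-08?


From 1974-07-11 to 1974-12-08
1974-07-11: days before July = 31 + 28 + 31 + 30 + 31 + 30 = 181 (1974 is not a leap year); day of year = 181 + 11 = 192
1974-12-08: days before December = 31 + 28 + 31 + 30 + 31 + 30 + 31 + 31 + 30 + 31 + 30 = 334 (1974 is not a leap year); day of year = 334 + 8 = 342
Same year: 342 - 192 = 150

150 days


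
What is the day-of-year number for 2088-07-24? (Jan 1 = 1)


Date: July 24, 2088
Days in months 1 through 6: 182
Plus 24 days in July

Day of year: 206


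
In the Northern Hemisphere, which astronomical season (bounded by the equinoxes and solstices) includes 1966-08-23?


Date: August 23
Astronomical Summer (approx.; exact equinox/solstice day varies by year): June 21 to September 21
August 23 falls within the Summer window

Summer


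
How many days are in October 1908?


October 1908

31 days


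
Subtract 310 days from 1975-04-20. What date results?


Start: 1975-04-20, subtract 310 days
Back 20 days from April 20 reaches March 31, 1975 -> 290 left
March 1975 has 31 days -> back to February 28, 1975 -> 259 left
February 1975 has 28 days -> back to January 31, 1975 -> 231 left
January 1975 has 31 days -> back to December 31, 1974 -> 200 left
December 1974 has 31 days -> back to November 30, 1974 -> 169 left
November 1974 has 30 days -> back to October 31, 1974 -> 139 left
October 1974 has 31 days -> back to September 30, 1974 -> 108 left
September 1974 has 30 days -> back to August 31, 1974 -> 78 left
August 1974 has 31 days -> back to July 31, 1974 -> 47 left
July 1974 has 31 days -> back to June 30, 1974 -> 16 left
June 1974: 30 - 16 = 14 -> lands on June 14

Result: 1974-06-14


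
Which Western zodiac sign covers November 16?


Date: November 16
Conventional tropical zodiac dates: Scorpio from October 23 onward; Sagittarius starts November 22
November 16 falls within the Scorpio range

Scorpio


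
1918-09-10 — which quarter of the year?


Month: September (month 9)
Q1: Jan-Mar, Q2: Apr-Jun, Q3: Jul-Sep, Q4: Oct-Dec

Q3


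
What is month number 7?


Month 7 of 12

July


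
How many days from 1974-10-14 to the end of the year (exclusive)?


Day of year: 287 of 365
Remaining = 365 - 287

78 days


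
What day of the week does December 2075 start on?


Target: December 1, 2075
Anchor: Jan 1, 2075. With p = 2075 - 1 = 2074: (p + p//4 - p//100 + p//400) mod 7 = (2074 + 518 - 20 + 5) mod 7 = 2577 mod 7 = 1 -> Tuesday (Mon=0 ... Sun=6)
Days before December (Jan-Nov): 334 days
Weekday index = (1 + 334) mod 7 = 6

Sunday


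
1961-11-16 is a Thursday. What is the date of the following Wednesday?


Current: Thursday
Target: Wednesday
Days ahead: 6

Next Wednesday: 1961-11-22


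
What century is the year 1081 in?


Century = (year - 1) // 100 + 1
= (1081 - 1) // 100 + 1
= 1080 // 100 + 1
= 10 + 1

11th century


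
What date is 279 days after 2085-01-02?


Start: 2085-01-02, add 279 days
January 2085 has 31 days: 31 - 2 = 29 days to January 31 -> 250 left
February 2085 has 28 days -> 222 left
March 2085 has 31 days -> 191 left
April 2085 has 30 days -> 161 left
May 2085 has 31 days -> 130 left
June 2085 has 30 days -> 100 left
July 2085 has 31 days -> 69 left
August 2085 has 31 days -> 38 left
September 2085 has 30 days -> 8 left
October 2085: 8 <= 31 -> lands on October 8

Result: 2085-10-08


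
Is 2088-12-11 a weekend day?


Anchor: Jan 1, 2088. With p = 2088 - 1 = 2087: (p + p//4 - p//100 + p//400) mod 7 = (2087 + 521 - 20 + 5) mod 7 = 2593 mod 7 = 3 -> Thursday (Mon=0 ... Sun=6)
Day of year: 346; offset = 345
Weekday index = (3 + 345) mod 7 = 5 -> Saturday
Weekend days: Saturday, Sunday

Yes


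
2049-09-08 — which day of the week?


Date: September 8, 2049
Anchor: Jan 1, 2049. With p = 2049 - 1 = 2048: (p + p//4 - p//100 + p//400) mod 7 = (2048 + 512 - 20 + 5) mod 7 = 2545 mod 7 = 4 -> Friday (Mon=0 ... Sun=6)
Days before September (Jan-Aug): 243; offset = 243 + 8 - 1 = 250
Weekday index = (4 + 250) mod 7 = 2

Day of the week: Wednesday


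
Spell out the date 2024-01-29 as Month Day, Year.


ISO 2024-01-29 parses as year=2024, month=01, day=29
Month 1 -> January

January 29, 2024


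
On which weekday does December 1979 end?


December 1979 has 31 days
Anchor: Jan 1, 1979. With p = 1979 - 1 = 1978: (p + p//4 - p//100 + p//400) mod 7 = (1978 + 494 - 19 + 4) mod 7 = 2457 mod 7 = 0 -> Monday (Mon=0 ... Sun=6)
Days before December (Jan-Nov): 334; December 1 index = (0 + 334) mod 7 = 5 -> Saturday
Last day offset: 31 - 1 = 30 days
Weekday index = (5 + 30) mod 7 = 0

Monday, December 31


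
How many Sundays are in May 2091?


May 2091 has 31 days
Anchor: Jan 1, 2091. With p = 2091 - 1 = 2090: (p + p//4 - p//100 + p//400) mod 7 = (2090 + 522 - 20 + 5) mod 7 = 2597 mod 7 = 0 -> Monday (Mon=0 ... Sun=6)
Days before May (Jan-Apr): 120; May 1 index = (0 + 120) mod 7 = 1 -> Tuesday
First Sunday is May 6
Sundays: 6, 13, 20, 27

4 Sundays


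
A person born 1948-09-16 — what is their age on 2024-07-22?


Birth: 1948-09-16
Reference: 2024-07-22
Year difference: 2024 - 1948 = 76
Birthday not yet reached in 2024, subtract 1

75 years old


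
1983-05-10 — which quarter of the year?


Month: May (month 5)
Q1: Jan-Mar, Q2: Apr-Jun, Q3: Jul-Sep, Q4: Oct-Dec

Q2


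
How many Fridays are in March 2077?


March 2077 has 31 days
Anchor: Jan 1, 2077. With p = 2077 - 1 = 2076: (p + p//4 - p//100 + p//400) mod 7 = (2076 + 519 - 20 + 5) mod 7 = 2580 mod 7 = 4 -> Friday (Mon=0 ... Sun=6)
Days before March (Jan-Feb): 59; March 1 index = (4 + 59) mod 7 = 0 -> Monday
First Friday is March 5
Fridays: 5, 12, 19, 26

4 Fridays


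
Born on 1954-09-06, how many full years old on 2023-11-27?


Birth: 1954-09-06
Reference: 2023-11-27
Year difference: 2023 - 1954 = 69

69 years old


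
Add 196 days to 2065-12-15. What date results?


Start: 2065-12-15, add 196 days
December 2065 has 31 days: 31 - 15 = 16 days to December 31 -> 180 left
January 2066 has 31 days -> 149 left
February 2066 has 28 days -> 121 left
March 2066 has 31 days -> 90 left
April 2066 has 30 days -> 60 left
May 2066 has 31 days -> 29 left
June 2066: 29 <= 30 -> lands on June 29

Result: 2066-06-29


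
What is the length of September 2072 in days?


September 2072

30 days


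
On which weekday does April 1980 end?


April 1980 has 30 days
Anchor: Jan 1, 1980. With p = 1980 - 1 = 1979: (p + p//4 - p//100 + p//400) mod 7 = (1979 + 494 - 19 + 4) mod 7 = 2458 mod 7 = 1 -> Tuesday (Mon=0 ... Sun=6)
Days before April (Jan-Mar): 91; April 1 index = (1 + 91) mod 7 = 1 -> Tuesday
Last day offset: 30 - 1 = 29 days
Weekday index = (1 + 29) mod 7 = 2

Wednesday, April 30


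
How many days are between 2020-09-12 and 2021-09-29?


From 2020-09-12 to 2021-09-29
2020-09-12: days before September = 31 + 29 + 31 + 30 + 31 + 30 + 31 + 31 = 244 (2020 is a leap year); day of year = 244 + 12 = 256
2021-09-29: days before September = 31 + 28 + 31 + 30 + 31 + 30 + 31 + 31 = 243 (2021 is not a leap year); day of year = 243 + 29 = 272
Rest of 2020: 366 - 256 = 110
Total = 110 + 272 = 382

382 days


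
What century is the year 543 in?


Century = (year - 1) // 100 + 1
= (543 - 1) // 100 + 1
= 542 // 100 + 1
= 5 + 1

6th century


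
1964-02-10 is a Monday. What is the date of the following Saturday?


Current: Monday
Target: Saturday
Days ahead: 5

Next Saturday: 1964-02-15


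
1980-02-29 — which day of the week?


Date: February 29, 1980
Anchor: Jan 1, 1980. With p = 1980 - 1 = 1979: (p + p//4 - p//100 + p//400) mod 7 = (1979 + 494 - 19 + 4) mod 7 = 2458 mod 7 = 1 -> Tuesday (Mon=0 ... Sun=6)
Days before February (Jan): 31; offset = 31 + 29 - 1 = 59
Weekday index = (1 + 59) mod 7 = 4

Day of the week: Friday


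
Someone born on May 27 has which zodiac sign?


Date: May 27
Conventional tropical zodiac dates: Gemini from May 21 onward; Cancer starts June 21
May 27 falls within the Gemini range

Gemini


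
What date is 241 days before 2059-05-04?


Start: 2059-05-04, subtract 241 days
Back 4 days from May 4 reaches April 30, 2059 -> 237 left
April 2059 has 30 days -> back to March 31, 2059 -> 207 left
March 2059 has 31 days -> back to February 28, 2059 -> 176 left
February 2059 has 28 days -> back to January 31, 2059 -> 148 left
January 2059 has 31 days -> back to December 31, 2058 -> 117 left
December 2058 has 31 days -> back to November 30, 2058 -> 86 left
November 2058 has 30 days -> back to October 31, 2058 -> 56 left
October 2058 has 31 days -> back to September 30, 2058 -> 25 left
September 2058: 30 - 25 = 5 -> lands on September 5

Result: 2058-09-05


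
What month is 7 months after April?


April is month 4
4 + 7 = 11

November


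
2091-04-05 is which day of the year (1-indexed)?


Date: April 5, 2091
Days in months 1 through 3: 90
Plus 5 days in April

Day of year: 95


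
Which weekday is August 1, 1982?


Target: August 1, 1982
Anchor: Jan 1, 1982. With p = 1982 - 1 = 1981: (p + p//4 - p//100 + p//400) mod 7 = (1981 + 495 - 19 + 4) mod 7 = 2461 mod 7 = 4 -> Friday (Mon=0 ... Sun=6)
Days before August (Jan-Jul): 212 days
Weekday index = (4 + 212) mod 7 = 6

Sunday


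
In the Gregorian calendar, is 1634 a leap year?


Gregorian leap year rule: divisible by 4, but not by 100, unless also by 400.
1634 is not divisible by 4 -> not a leap year

No


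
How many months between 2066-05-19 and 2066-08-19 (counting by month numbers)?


From May 2066 to August 2066
0 years * 12 = 0 months, plus 3 months = 3

3 months


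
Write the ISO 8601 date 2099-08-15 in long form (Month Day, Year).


ISO 2099-08-15 parses as year=2099, month=08, day=15
Month 8 -> August

August 15, 2099


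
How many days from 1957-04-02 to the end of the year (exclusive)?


Day of year: 92 of 365
Remaining = 365 - 92

273 days


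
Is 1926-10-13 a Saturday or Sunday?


Anchor: Jan 1, 1926. With p = 1926 - 1 = 1925: (p + p//4 - p//100 + p//400) mod 7 = (1925 + 481 - 19 + 4) mod 7 = 2391 mod 7 = 4 -> Friday (Mon=0 ... Sun=6)
Day of year: 286; offset = 285
Weekday index = (4 + 285) mod 7 = 2 -> Wednesday
Weekend days: Saturday, Sunday

No


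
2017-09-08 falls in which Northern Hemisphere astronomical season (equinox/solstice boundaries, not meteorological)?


Date: September 8
Astronomical Summer (approx.; exact equinox/solstice day varies by year): June 21 to September 21
September 8 falls within the Summer window

Summer


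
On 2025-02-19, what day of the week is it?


Date: February 19, 2025
Anchor: Jan 1, 2025. With p = 2025 - 1 = 2024: (p + p//4 - p//100 + p//400) mod 7 = (2024 + 506 - 20 + 5) mod 7 = 2515 mod 7 = 2 -> Wednesday (Mon=0 ... Sun=6)
Days before February (Jan): 31; offset = 31 + 19 - 1 = 49
Weekday index = (2 + 49) mod 7 = 2

Day of the week: Wednesday


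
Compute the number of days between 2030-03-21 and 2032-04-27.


From 2030-03-21 to 2032-04-27
2030-03-21: days before March = 31 + 28 = 59 (2030 is not a leap year); day of year = 59 + 21 = 80
2032-04-27: days before April = 31 + 29 + 31 = 91 (2032 is a leap year); day of year = 91 + 27 = 118
Rest of 2030: 365 - 80 = 285
Full years 2031 (365): 365
Total = 285 + 365 + 118 = 768

768 days


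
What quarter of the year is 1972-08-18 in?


Month: August (month 8)
Q1: Jan-Mar, Q2: Apr-Jun, Q3: Jul-Sep, Q4: Oct-Dec

Q3


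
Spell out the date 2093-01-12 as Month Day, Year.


ISO 2093-01-12 parses as year=2093, month=01, day=12
Month 1 -> January

January 12, 2093


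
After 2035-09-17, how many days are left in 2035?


Day of year: 260 of 365
Remaining = 365 - 260

105 days


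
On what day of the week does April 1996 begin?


Target: April 1, 1996
Anchor: Jan 1, 1996. With p = 1996 - 1 = 1995: (p + p//4 - p//100 + p//400) mod 7 = (1995 + 498 - 19 + 4) mod 7 = 2478 mod 7 = 0 -> Monday (Mon=0 ... Sun=6)
Days before April (Jan-Mar): 91 days
Weekday index = (0 + 91) mod 7 = 0

Monday


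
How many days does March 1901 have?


March 1901

31 days


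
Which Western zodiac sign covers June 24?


Date: June 24
Conventional tropical zodiac dates: Cancer from June 21 onward; Leo starts July 23
June 24 falls within the Cancer range

Cancer


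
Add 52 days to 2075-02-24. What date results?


Start: 2075-02-24, add 52 days
February 2075 has 28 days: 28 - 24 = 4 days to February 28 -> 48 left
March 2075 has 31 days -> 17 left
April 2075: 17 <= 30 -> lands on April 17

Result: 2075-04-17


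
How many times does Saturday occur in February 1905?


February 1905 has 28 days
Anchor: Jan 1, 1905. With p = 1905 - 1 = 1904: (p + p//4 - p//100 + p//400) mod 7 = (1904 + 476 - 19 + 4) mod 7 = 2365 mod 7 = 6 -> Sunday (Mon=0 ... Sun=6)
Days before February (Jan): 31; February 1 index = (6 + 31) mod 7 = 2 -> Wednesday
First Saturday is February 4
Saturdays: 4, 11, 18, 25

4 Saturdays


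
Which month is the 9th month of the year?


Month 9 of 12

September


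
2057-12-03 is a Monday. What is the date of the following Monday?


Current: Monday
Target: Monday
Days ahead: 7

Next Monday: 2057-12-10


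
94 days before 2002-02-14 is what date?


Start: 2002-02-14, subtract 94 days
Back 14 days from February 14 reaches January 31, 2002 -> 80 left
January 2002 has 31 days -> back to December 31, 2001 -> 49 left
December 2001 has 31 days -> back to November 30, 2001 -> 18 left
November 2001: 30 - 18 = 12 -> lands on November 12

Result: 2001-11-12


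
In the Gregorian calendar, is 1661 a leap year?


Gregorian leap year rule: divisible by 4, but not by 100, unless also by 400.
1661 is not divisible by 4 -> not a leap year

No


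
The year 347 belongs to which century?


Century = (year - 1) // 100 + 1
= (347 - 1) // 100 + 1
= 346 // 100 + 1
= 3 + 1

4th century


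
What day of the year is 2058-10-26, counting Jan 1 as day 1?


Date: October 26, 2058
Days in months 1 through 9: 273
Plus 26 days in October

Day of year: 299


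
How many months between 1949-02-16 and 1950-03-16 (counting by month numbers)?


From February 1949 to March 1950
1 year * 12 = 12 months, plus 1 month = 13

13 months


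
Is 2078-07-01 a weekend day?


Anchor: Jan 1, 2078. With p = 2078 - 1 = 2077: (p + p//4 - p//100 + p//400) mod 7 = (2077 + 519 - 20 + 5) mod 7 = 2581 mod 7 = 5 -> Saturday (Mon=0 ... Sun=6)
Day of year: 182; offset = 181
Weekday index = (5 + 181) mod 7 = 4 -> Friday
Weekend days: Saturday, Sunday

No


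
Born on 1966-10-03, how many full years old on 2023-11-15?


Birth: 1966-10-03
Reference: 2023-11-15
Year difference: 2023 - 1966 = 57

57 years old


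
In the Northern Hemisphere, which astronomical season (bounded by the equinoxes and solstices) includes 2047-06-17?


Date: June 17
Astronomical Spring (approx.; exact equinox/solstice day varies by year): March 20 to June 20
June 17 falls within the Spring window

Spring


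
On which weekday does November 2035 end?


November 2035 has 30 days
Anchor: Jan 1, 2035. With p = 2035 - 1 = 2034: (p + p//4 - p//100 + p//400) mod 7 = (2034 + 508 - 20 + 5) mod 7 = 2527 mod 7 = 0 -> Monday (Mon=0 ... Sun=6)
Days before November (Jan-Oct): 304; November 1 index = (0 + 304) mod 7 = 3 -> Thursday
Last day offset: 30 - 1 = 29 days
Weekday index = (3 + 29) mod 7 = 4

Friday, November 30


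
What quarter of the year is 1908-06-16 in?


Month: June (month 6)
Q1: Jan-Mar, Q2: Apr-Jun, Q3: Jul-Sep, Q4: Oct-Dec

Q2


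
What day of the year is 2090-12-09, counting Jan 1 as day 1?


Date: December 9, 2090
Days in months 1 through 11: 334
Plus 9 days in December

Day of year: 343


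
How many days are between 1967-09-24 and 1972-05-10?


From 1967-09-24 to 1972-05-10
1967-09-24: days before September = 31 + 28 + 31 + 30 + 31 + 30 + 31 + 31 = 243 (1967 is not a leap year); day of year = 243 + 24 = 267
1972-05-10: days before May = 31 + 29 + 31 + 30 = 121 (1972 is a leap year); day of year = 121 + 10 = 131
Rest of 1967: 365 - 267 = 98
Full years 1968 (366), 1969 (365), 1970 (365), 1971 (365): 1461
Total = 98 + 1461 + 131 = 1690

1690 days


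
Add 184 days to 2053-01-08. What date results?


Start: 2053-01-08, add 184 days
January 2053 has 31 days: 31 - 8 = 23 days to January 31 -> 161 left
February 2053 has 28 days -> 133 left
March 2053 has 31 days -> 102 left
April 2053 has 30 days -> 72 left
May 2053 has 31 days -> 41 left
June 2053 has 30 days -> 11 left
July 2053: 11 <= 31 -> lands on July 11

Result: 2053-07-11


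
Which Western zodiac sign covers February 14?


Date: February 14
Conventional tropical zodiac dates: Aquarius from January 20 onward; Pisces starts February 19
February 14 falls within the Aquarius range

Aquarius


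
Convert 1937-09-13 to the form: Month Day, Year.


ISO 1937-09-13 parses as year=1937, month=09, day=13
Month 9 -> September

September 13, 1937


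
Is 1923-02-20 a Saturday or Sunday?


Anchor: Jan 1, 1923. With p = 1923 - 1 = 1922: (p + p//4 - p//100 + p//400) mod 7 = (1922 + 480 - 19 + 4) mod 7 = 2387 mod 7 = 0 -> Monday (Mon=0 ... Sun=6)
Day of year: 51; offset = 50
Weekday index = (0 + 50) mod 7 = 1 -> Tuesday
Weekend days: Saturday, Sunday

No


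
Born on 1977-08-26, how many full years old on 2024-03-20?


Birth: 1977-08-26
Reference: 2024-03-20
Year difference: 2024 - 1977 = 47
Birthday not yet reached in 2024, subtract 1

46 years old


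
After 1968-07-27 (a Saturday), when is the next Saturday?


Current: Saturday
Target: Saturday
Days ahead: 7

Next Saturday: 1968-08-03


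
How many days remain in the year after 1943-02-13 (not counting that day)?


Day of year: 44 of 365
Remaining = 365 - 44

321 days


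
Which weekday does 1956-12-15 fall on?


Date: December 15, 1956
Anchor: Jan 1, 1956. With p = 1956 - 1 = 1955: (p + p//4 - p//100 + p//400) mod 7 = (1955 + 488 - 19 + 4) mod 7 = 2428 mod 7 = 6 -> Sunday (Mon=0 ... Sun=6)
Days before December (Jan-Nov): 335; offset = 335 + 15 - 1 = 349
Weekday index = (6 + 349) mod 7 = 5

Day of the week: Saturday


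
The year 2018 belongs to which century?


Century = (year - 1) // 100 + 1
= (2018 - 1) // 100 + 1
= 2017 // 100 + 1
= 20 + 1

21st century


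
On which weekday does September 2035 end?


September 2035 has 30 days
Anchor: Jan 1, 2035. With p = 2035 - 1 = 2034: (p + p//4 - p//100 + p//400) mod 7 = (2034 + 508 - 20 + 5) mod 7 = 2527 mod 7 = 0 -> Monday (Mon=0 ... Sun=6)
Days before September (Jan-Aug): 243; September 1 index = (0 + 243) mod 7 = 5 -> Saturday
Last day offset: 30 - 1 = 29 days
Weekday index = (5 + 29) mod 7 = 6

Sunday, September 30


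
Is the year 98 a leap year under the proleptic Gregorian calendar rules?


Gregorian leap year rule: divisible by 4, but not by 100, unless also by 400.
98 is not divisible by 4 -> not a leap year

No


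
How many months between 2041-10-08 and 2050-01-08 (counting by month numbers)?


From October 2041 to January 2050
9 years * 12 = 108 months, minus 9 months = 99

99 months


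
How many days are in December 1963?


December 1963

31 days


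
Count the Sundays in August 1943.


August 1943 has 31 days
Anchor: Jan 1, 1943. With p = 1943 - 1 = 1942: (p + p//4 - p//100 + p//400) mod 7 = (1942 + 485 - 19 + 4) mod 7 = 2412 mod 7 = 4 -> Friday (Mon=0 ... Sun=6)
Days before August (Jan-Jul): 212; August 1 index = (4 + 212) mod 7 = 6 -> Sunday
First Sunday is August 1
Sundays: 1, 8, 15, 22, 29

5 Sundays


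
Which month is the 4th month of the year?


Month 4 of 12

April


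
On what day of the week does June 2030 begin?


Target: June 1, 2030
Anchor: Jan 1, 2030. With p = 2030 - 1 = 2029: (p + p//4 - p//100 + p//400) mod 7 = (2029 + 507 - 20 + 5) mod 7 = 2521 mod 7 = 1 -> Tuesday (Mon=0 ... Sun=6)
Days before June (Jan-May): 151 days
Weekday index = (1 + 151) mod 7 = 5

Saturday


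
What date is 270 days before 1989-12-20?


Start: 1989-12-20, subtract 270 days
Back 20 days from December 20 reaches November 30, 1989 -> 250 left
November 1989 has 30 days -> back to October 31, 1989 -> 220 left
October 1989 has 31 days -> back to September 30, 1989 -> 189 left
September 1989 has 30 days -> back to August 31, 1989 -> 159 left
August 1989 has 31 days -> back to July 31, 1989 -> 128 left
July 1989 has 31 days -> back to June 30, 1989 -> 97 left
June 1989 has 30 days -> back to May 31, 1989 -> 67 left
May 1989 has 31 days -> back to April 30, 1989 -> 36 left
April 1989 has 30 days -> back to March 31, 1989 -> 6 left
March 1989: 31 - 6 = 25 -> lands on March 25

Result: 1989-03-25


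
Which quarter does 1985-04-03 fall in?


Month: April (month 4)
Q1: Jan-Mar, Q2: Apr-Jun, Q3: Jul-Sep, Q4: Oct-Dec

Q2


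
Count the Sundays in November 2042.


November 2042 has 30 days
Anchor: Jan 1, 2042. With p = 2042 - 1 = 2041: (p + p//4 - p//100 + p//400) mod 7 = (2041 + 510 - 20 + 5) mod 7 = 2536 mod 7 = 2 -> Wednesday (Mon=0 ... Sun=6)
Days before November (Jan-Oct): 304; November 1 index = (2 + 304) mod 7 = 5 -> Saturday
First Sunday is November 2
Sundays: 2, 9, 16, 23, 30

5 Sundays


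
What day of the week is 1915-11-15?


Date: November 15, 1915
Anchor: Jan 1, 1915. With p = 1915 - 1 = 1914: (p + p//4 - p//100 + p//400) mod 7 = (1914 + 478 - 19 + 4) mod 7 = 2377 mod 7 = 4 -> Friday (Mon=0 ... Sun=6)
Days before November (Jan-Oct): 304; offset = 304 + 15 - 1 = 318
Weekday index = (4 + 318) mod 7 = 0

Day of the week: Monday


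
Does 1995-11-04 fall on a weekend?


Anchor: Jan 1, 1995. With p = 1995 - 1 = 1994: (p + p//4 - p//100 + p//400) mod 7 = (1994 + 498 - 19 + 4) mod 7 = 2477 mod 7 = 6 -> Sunday (Mon=0 ... Sun=6)
Day of year: 308; offset = 307
Weekday index = (6 + 307) mod 7 = 5 -> Saturday
Weekend days: Saturday, Sunday

Yes


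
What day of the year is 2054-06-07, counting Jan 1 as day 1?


Date: June 7, 2054
Days in months 1 through 5: 151
Plus 7 days in June

Day of year: 158


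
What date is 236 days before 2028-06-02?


Start: 2028-06-02, subtract 236 days
Back 2 days from June 2 reaches May 31, 2028 -> 234 left
May 2028 has 31 days -> back to April 30, 2028 -> 203 left
April 2028 has 30 days -> back to March 31, 2028 -> 173 left
March 2028 has 31 days -> back to February 29, 2028 -> 142 left
February 2028 has 29 days -> back to January 31, 2028 -> 113 left
January 2028 has 31 days -> back to December 31, 2027 -> 82 left
December 2027 has 31 days -> back to November 30, 2027 -> 51 left
November 2027 has 30 days -> back to October 31, 2027 -> 21 left
October 2027: 31 - 21 = 10 -> lands on October 10

Result: 2027-10-10


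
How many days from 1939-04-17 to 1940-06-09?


From 1939-04-17 to 1940-06-09
1939-04-17: days before April = 31 + 28 + 31 = 90 (1939 is not a leap year); day of year = 90 + 17 = 107
1940-06-09: days before June = 31 + 29 + 31 + 30 + 31 = 152 (1940 is a leap year); day of year = 152 + 9 = 161
Rest of 1939: 365 - 107 = 258
Total = 258 + 161 = 419

419 days


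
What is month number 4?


Month 4 of 12

April


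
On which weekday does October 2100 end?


October 2100 has 31 days
Anchor: Jan 1, 2100. With p = 2100 - 1 = 2099: (p + p//4 - p//100 + p//400) mod 7 = (2099 + 524 - 20 + 5) mod 7 = 2608 mod 7 = 4 -> Friday (Mon=0 ... Sun=6)
Days before October (Jan-Sep): 273; October 1 index = (4 + 273) mod 7 = 4 -> Friday
Last day offset: 31 - 1 = 30 days
Weekday index = (4 + 30) mod 7 = 6

Sunday, October 31


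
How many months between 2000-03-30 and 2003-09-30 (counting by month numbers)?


From March 2000 to September 2003
3 years * 12 = 36 months, plus 6 months = 42

42 months


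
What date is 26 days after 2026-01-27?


Start: 2026-01-27, add 26 days
January 2026 has 31 days: 31 - 27 = 4 days to January 31 -> 22 left
February 2026: 22 <= 28 -> lands on February 22

Result: 2026-02-22


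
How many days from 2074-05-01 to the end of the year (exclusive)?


Day of year: 121 of 365
Remaining = 365 - 121

244 days


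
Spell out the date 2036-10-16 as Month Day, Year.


ISO 2036-10-16 parses as year=2036, month=10, day=16
Month 10 -> October

October 16, 2036


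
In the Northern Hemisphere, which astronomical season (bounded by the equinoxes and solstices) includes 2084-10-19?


Date: October 19
Astronomical Autumn (approx.; exact equinox/solstice day varies by year): September 22 to December 20
October 19 falls within the Autumn window

Autumn


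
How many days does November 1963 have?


November 1963

30 days


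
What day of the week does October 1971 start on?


Target: October 1, 1971
Anchor: Jan 1, 1971. With p = 1971 - 1 = 1970: (p + p//4 - p//100 + p//400) mod 7 = (1970 + 492 - 19 + 4) mod 7 = 2447 mod 7 = 4 -> Friday (Mon=0 ... Sun=6)
Days before October (Jan-Sep): 273 days
Weekday index = (4 + 273) mod 7 = 4

Friday


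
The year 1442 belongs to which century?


Century = (year - 1) // 100 + 1
= (1442 - 1) // 100 + 1
= 1441 // 100 + 1
= 14 + 1

15th century


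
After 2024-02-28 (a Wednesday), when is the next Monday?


Current: Wednesday
Target: Monday
Days ahead: 5

Next Monday: 2024-03-04


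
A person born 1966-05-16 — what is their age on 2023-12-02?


Birth: 1966-05-16
Reference: 2023-12-02
Year difference: 2023 - 1966 = 57

57 years old


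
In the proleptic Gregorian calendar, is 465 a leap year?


Gregorian leap year rule: divisible by 4, but not by 100, unless also by 400.
465 is not divisible by 4 -> not a leap year

No


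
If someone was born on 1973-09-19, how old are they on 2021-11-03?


Birth: 1973-09-19
Reference: 2021-11-03
Year difference: 2021 - 1973 = 48

48 years old


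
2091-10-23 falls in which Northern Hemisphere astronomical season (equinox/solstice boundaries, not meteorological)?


Date: October 23
Astronomical Autumn (approx.; exact equinox/solstice day varies by year): September 22 to December 20
October 23 falls within the Autumn window

Autumn


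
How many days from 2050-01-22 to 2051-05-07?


From 2050-01-22 to 2051-05-07
2050-01-22: day of year = 22
2051-05-07: days before May = 31 + 28 + 31 + 30 = 120 (2051 is not a leap year); day of year = 120 + 7 = 127
Rest of 2050: 365 - 22 = 343
Total = 343 + 127 = 470

470 days


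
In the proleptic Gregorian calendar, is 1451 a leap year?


Gregorian leap year rule: divisible by 4, but not by 100, unless also by 400.
1451 is not divisible by 4 -> not a leap year

No


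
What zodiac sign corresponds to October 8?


Date: October 8
Conventional tropical zodiac dates: Libra from September 23 onward; Scorpio starts October 23
October 8 falls within the Libra range

Libra


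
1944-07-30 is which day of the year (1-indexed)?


Date: July 30, 1944
Days in months 1 through 6: 182
Plus 30 days in July

Day of year: 212


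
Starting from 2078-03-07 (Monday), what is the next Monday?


Current: Monday
Target: Monday
Days ahead: 7

Next Monday: 2078-03-14


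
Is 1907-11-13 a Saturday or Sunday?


Anchor: Jan 1, 1907. With p = 1907 - 1 = 1906: (p + p//4 - p//100 + p//400) mod 7 = (1906 + 476 - 19 + 4) mod 7 = 2367 mod 7 = 1 -> Tuesday (Mon=0 ... Sun=6)
Day of year: 317; offset = 316
Weekday index = (1 + 316) mod 7 = 2 -> Wednesday
Weekend days: Saturday, Sunday

No


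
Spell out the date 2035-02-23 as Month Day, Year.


ISO 2035-02-23 parses as year=2035, month=02, day=23
Month 2 -> February

February 23, 2035
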